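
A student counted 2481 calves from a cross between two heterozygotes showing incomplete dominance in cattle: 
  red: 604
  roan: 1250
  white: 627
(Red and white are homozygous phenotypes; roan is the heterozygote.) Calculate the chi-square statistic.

With incomplete dominance, a heterozygote × heterozygote cross gives a 1:2:1 phenotypic ratio.
Expected counts for N = 2481 under a 1:2:1 ratio (total parts = 4):
  red: 2481 × 1/4 = 620.25
  roan: 2481 × 2/4 = 1240.5
  white: 2481 × 1/4 = 620.25
χ² = Σ (O − E)² / E
  red: (604 − 620.25)² / 620.25 = 0.4257
  roan: (1250 − 1240.5)² / 1240.5 = 0.0728
  white: (627 − 620.25)² / 620.25 = 0.0735
χ² = 0.4257 + 0.0728 + 0.0735 = 0.572

0.572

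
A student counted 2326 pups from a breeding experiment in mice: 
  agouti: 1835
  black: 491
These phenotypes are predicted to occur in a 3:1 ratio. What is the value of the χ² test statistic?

Expected counts for N = 2326 under a 3:1 ratio (total parts = 4):
  agouti: 2326 × 3/4 = 1744.5
  black: 2326 × 1/4 = 581.5
χ² = Σ (O − E)² / E
  agouti: (1835 − 1744.5)² / 1744.5 = 4.6949
  black: (491 − 581.5)² / 581.5 = 14.0847
χ² = 4.6949 + 14.0847 = 18.7796 ≈ 18.780

18.780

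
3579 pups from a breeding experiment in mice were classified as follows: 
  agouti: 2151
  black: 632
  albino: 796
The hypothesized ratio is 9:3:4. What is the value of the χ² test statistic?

Total ratio parts = 16. Expected numbers out of 3579:
  agouti: 3579 × 9/16 = 2013.1875
  black: 3579 × 3/16 = 671.0625
  albino: 3579 × 4/16 = 894.75
χ² = Σ (O − E)² / E
  agouti: (2151 − 2013.1875)² / 2013.1875 = 9.4339
  black: (632 − 671.0625)² / 671.0625 = 2.2738
  albino: (796 − 894.75)² / 894.75 = 10.8986
χ² = 9.4339 + 2.2738 + 10.8986 = 22.6063 ≈ 22.606

22.606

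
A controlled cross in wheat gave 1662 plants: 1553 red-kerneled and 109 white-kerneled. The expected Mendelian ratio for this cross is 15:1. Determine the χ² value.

Total ratio parts = 16. Expected numbers out of 1662:
  red-kerneled: 1662 × 15/16 = 1558.125
  white-kerneled: 1662 × 1/16 = 103.875
χ² = Σ (O − E)² / E
  red-kerneled: (1553 − 1558.125)² / 1558.125 = 0.0169
  white-kerneled: (109 − 103.875)² / 103.875 = 0.2529
χ² = 0.0169 + 0.2529 = 0.2698 ≈ 0.270

0.270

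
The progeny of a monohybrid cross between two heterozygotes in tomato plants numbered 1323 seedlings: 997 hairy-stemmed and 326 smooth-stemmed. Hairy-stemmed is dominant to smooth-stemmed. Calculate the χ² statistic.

For a monohybrid cross between heterozygotes with complete dominance, the expected phenotypic ratio is 3:1.
The 3:1 ratio has 4 parts, so with N = 1323 the expected counts are:
  hairy-stemmed: 1323 × 3/4 = 992.25
  smooth-stemmed: 1323 × 1/4 = 330.75
χ² = Σ (O − E)² / E
  hairy-stemmed: (997 − 992.25)² / 992.25 = 0.0227
  smooth-stemmed: (326 − 330.75)² / 330.75 = 0.0682
χ² = 0.0227 + 0.0682 = 0.0909 ≈ 0.091

0.091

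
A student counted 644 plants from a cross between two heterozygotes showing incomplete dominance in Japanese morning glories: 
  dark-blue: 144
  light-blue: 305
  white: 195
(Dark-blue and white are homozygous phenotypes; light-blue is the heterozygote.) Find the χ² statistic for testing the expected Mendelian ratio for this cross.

With incomplete dominance, a heterozygote × heterozygote cross gives a 1:2:1 phenotypic ratio.
Under the 1:2:1 hypothesis (Σ ratio = 4, N = 644):
  dark-blue: 644 × 1/4 = 161
  light-blue: 644 × 2/4 = 322
  white: 644 × 1/4 = 161
χ² = Σ (O − E)² / E
  dark-blue: (144 − 161)² / 161 = 1.7950
  light-blue: (305 − 322)² / 322 = 0.8975
  white: (195 − 161)² / 161 = 7.1801
χ² = 1.7950 + 0.8975 + 7.1801 = 9.8726 ≈ 9.873

9.873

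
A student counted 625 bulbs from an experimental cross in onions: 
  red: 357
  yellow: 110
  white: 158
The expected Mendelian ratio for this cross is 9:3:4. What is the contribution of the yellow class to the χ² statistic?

0.441

Total ratio parts = 16. Expected numbers out of 625:
  red: 625 × 9/16 = 351.5625
  yellow: 625 × 3/16 = 117.1875
  white: 625 × 4/16 = 156.25
Contribution of yellow: (110 − 117.1875)² / 117.1875 = 0.4408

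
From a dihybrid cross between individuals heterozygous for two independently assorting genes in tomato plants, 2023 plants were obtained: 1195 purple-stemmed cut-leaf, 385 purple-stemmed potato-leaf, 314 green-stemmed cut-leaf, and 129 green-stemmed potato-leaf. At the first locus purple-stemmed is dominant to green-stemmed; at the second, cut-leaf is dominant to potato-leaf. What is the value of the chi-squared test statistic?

14.245

A dihybrid F₂ with independent assortment and complete dominance at both loci gives a 9:3:3:1 phenotypic ratio.
Expected counts for N = 2023 under a 9:3:3:1 ratio (total parts = 16):
  purple-stemmed cut-leaf: 2023 × 9/16 = 1137.9375
  purple-stemmed potato-leaf: 2023 × 3/16 = 379.3125
  green-stemmed cut-leaf: 2023 × 3/16 = 379.3125
  green-stemmed potato-leaf: 2023 × 1/16 = 126.4375
χ² = Σ (O − E)² / E
  purple-stemmed cut-leaf: (1195 − 1137.9375)² / 1137.9375 = 2.8614
  purple-stemmed potato-leaf: (385 − 379.3125)² / 379.3125 = 0.0853
  green-stemmed cut-leaf: (314 − 379.3125)² / 379.3125 = 11.2459
  green-stemmed potato-leaf: (129 − 126.4375)² / 126.4375 = 0.0519
χ² = 2.8614 + 0.0853 + 11.2459 + 0.0519 = 14.2445 ≈ 14.245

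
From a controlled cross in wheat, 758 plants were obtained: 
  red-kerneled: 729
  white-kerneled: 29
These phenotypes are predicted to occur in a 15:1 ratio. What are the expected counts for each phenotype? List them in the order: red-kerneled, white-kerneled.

The 15:1 ratio has 16 parts, so with N = 758 the expected counts are:
  red-kerneled: 758 × 15/16 = 710.625
  white-kerneled: 758 × 1/16 = 47.375

710.625, 47.375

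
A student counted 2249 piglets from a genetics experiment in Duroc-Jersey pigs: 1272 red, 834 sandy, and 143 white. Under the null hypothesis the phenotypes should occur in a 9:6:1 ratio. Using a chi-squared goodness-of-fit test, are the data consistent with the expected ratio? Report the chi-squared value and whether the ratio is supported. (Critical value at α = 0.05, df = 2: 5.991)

0.185; consistent

Total ratio parts = 16. Expected numbers out of 2249:
  red: 2249 × 9/16 = 1265.0625
  sandy: 2249 × 6/16 = 843.375
  white: 2249 × 1/16 = 140.5625
χ² = Σ (O − E)² / E
  red: (1272 − 1265.0625)² / 1265.0625 = 0.0380
  sandy: (834 − 843.375)² / 843.375 = 0.1042
  white: (143 − 140.5625)² / 140.5625 = 0.0423
χ² = 0.0380 + 0.1042 + 0.0423 = 0.1845 ≈ 0.185
Degrees of freedom = 3 − 1 = 2; critical value at α = 0.05 is 5.991.
Since 0.185 < 5.991, we fail to reject the null hypothesis — the data are consistent with the 9:6:1 ratio.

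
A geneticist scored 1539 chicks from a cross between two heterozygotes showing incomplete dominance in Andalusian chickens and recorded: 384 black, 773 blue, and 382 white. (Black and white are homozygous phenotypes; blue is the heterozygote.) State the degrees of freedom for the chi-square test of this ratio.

2

With incomplete dominance, a heterozygote × heterozygote cross gives a 1:2:1 phenotypic ratio.
A goodness-of-fit test with 3 phenotype classes has df = 3 − 1 = 2.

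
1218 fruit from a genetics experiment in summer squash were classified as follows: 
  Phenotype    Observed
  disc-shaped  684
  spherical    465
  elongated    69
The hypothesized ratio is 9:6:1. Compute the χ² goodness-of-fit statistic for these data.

Total ratio parts = 16. Expected numbers out of 1218:
  disc-shaped: 1218 × 9/16 = 685.125
  spherical: 1218 × 6/16 = 456.75
  elongated: 1218 × 1/16 = 76.125
χ² = Σ (O − E)² / E
  disc-shaped: (684 − 685.125)² / 685.125 = 0.0018
  spherical: (465 − 456.75)² / 456.75 = 0.1490
  elongated: (69 − 76.125)² / 76.125 = 0.6669
χ² = 0.0018 + 0.1490 + 0.6669 = 0.8177 ≈ 0.818

0.818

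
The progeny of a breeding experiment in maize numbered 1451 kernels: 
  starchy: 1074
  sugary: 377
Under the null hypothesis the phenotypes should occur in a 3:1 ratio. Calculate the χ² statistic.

0.746

Expected counts for N = 1451 under a 3:1 ratio (total parts = 4):
  starchy: 1451 × 3/4 = 1088.25
  sugary: 1451 × 1/4 = 362.75
χ² = Σ (O − E)² / E
  starchy: (1074 − 1088.25)² / 1088.25 = 0.1866
  sugary: (377 − 362.75)² / 362.75 = 0.5598
χ² = 0.1866 + 0.5598 = 0.7464 ≈ 0.746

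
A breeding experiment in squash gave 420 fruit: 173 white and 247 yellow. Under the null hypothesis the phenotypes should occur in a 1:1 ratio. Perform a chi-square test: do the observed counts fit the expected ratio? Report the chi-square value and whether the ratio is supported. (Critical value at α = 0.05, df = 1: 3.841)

13.038; not consistent

Expected counts for N = 420 under a 1:1 ratio (total parts = 2):
  white: 420 × 1/2 = 210
  yellow: 420 × 1/2 = 210
χ² = Σ (O − E)² / E
  white: (173 − 210)² / 210 = 6.5190
  yellow: (247 − 210)² / 210 = 6.5190
χ² = 6.5190 + 6.5190 = 13.038
Degrees of freedom = 2 − 1 = 1; critical value at α = 0.05 is 3.841.
Since 13.038 > 3.841, we reject the null hypothesis — the data do not fit the 1:1 ratio.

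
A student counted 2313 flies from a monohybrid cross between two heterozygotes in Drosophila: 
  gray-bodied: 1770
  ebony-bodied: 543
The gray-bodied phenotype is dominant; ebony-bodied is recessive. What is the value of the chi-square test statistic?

2.865

For a monohybrid cross between heterozygotes with complete dominance, the expected phenotypic ratio is 3:1.
Total ratio parts = 4. Expected numbers out of 2313:
  gray-bodied: 2313 × 3/4 = 1734.75
  ebony-bodied: 2313 × 1/4 = 578.25
χ² = Σ (O − E)² / E
  gray-bodied: (1770 − 1734.75)² / 1734.75 = 0.7163
  ebony-bodied: (543 − 578.25)² / 578.25 = 2.1488
χ² = 0.7163 + 2.1488 = 2.8651 ≈ 2.865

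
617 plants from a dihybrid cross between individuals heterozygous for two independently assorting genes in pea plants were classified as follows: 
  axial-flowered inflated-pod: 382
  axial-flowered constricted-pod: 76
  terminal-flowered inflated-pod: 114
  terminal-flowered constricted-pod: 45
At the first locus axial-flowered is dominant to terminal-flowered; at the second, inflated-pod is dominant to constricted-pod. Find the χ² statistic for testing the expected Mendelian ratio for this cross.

A dihybrid F₂ with independent assortment and complete dominance at both loci gives a 9:3:3:1 phenotypic ratio.
Under the 9:3:3:1 hypothesis (Σ ratio = 16, N = 617):
  axial-flowered inflated-pod: 617 × 9/16 = 347.0625
  axial-flowered constricted-pod: 617 × 3/16 = 115.6875
  terminal-flowered inflated-pod: 617 × 3/16 = 115.6875
  terminal-flowered constricted-pod: 617 × 1/16 = 38.5625
χ² = Σ (O − E)² / E
  axial-flowered inflated-pod: (382 − 347.0625)² / 347.0625 = 3.5170
  axial-flowered constricted-pod: (76 − 115.6875)² / 115.6875 = 13.6151
  terminal-flowered inflated-pod: (114 − 115.6875)² / 115.6875 = 0.0246
  terminal-flowered constricted-pod: (45 − 38.5625)² / 38.5625 = 1.0747
χ² = 3.5170 + 13.6151 + 0.0246 + 1.0747 = 18.2314 ≈ 18.231

18.231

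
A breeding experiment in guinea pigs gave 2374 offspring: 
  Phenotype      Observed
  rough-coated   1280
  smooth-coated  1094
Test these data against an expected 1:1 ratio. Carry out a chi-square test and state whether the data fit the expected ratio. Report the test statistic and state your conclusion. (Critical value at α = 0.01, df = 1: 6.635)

Expected counts for N = 2374 under a 1:1 ratio (total parts = 2):
  rough-coated: 2374 × 1/2 = 1187
  smooth-coated: 2374 × 1/2 = 1187
χ² = Σ (O − E)² / E
  rough-coated: (1280 − 1187)² / 1187 = 7.2864
  smooth-coated: (1094 − 1187)² / 1187 = 7.2864
χ² = 7.2864 + 7.2864 = 14.5728 ≈ 14.573
Degrees of freedom = 2 − 1 = 1; critical value at α = 0.01 is 6.635.
Since 14.573 > 6.635, we reject the null hypothesis — the data do not fit the 1:1 ratio.

14.573; not consistent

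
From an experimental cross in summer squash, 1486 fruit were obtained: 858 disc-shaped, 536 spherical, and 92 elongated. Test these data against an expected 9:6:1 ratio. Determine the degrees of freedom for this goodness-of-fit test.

A goodness-of-fit test with 3 phenotype classes has df = 3 − 1 = 2.

2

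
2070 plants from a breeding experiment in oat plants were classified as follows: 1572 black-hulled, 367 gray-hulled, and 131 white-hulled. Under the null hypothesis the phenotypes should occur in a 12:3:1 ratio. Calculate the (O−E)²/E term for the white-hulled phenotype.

0.020

Total ratio parts = 16. Expected numbers out of 2070:
  black-hulled: 2070 × 12/16 = 1552.5
  gray-hulled: 2070 × 3/16 = 388.125
  white-hulled: 2070 × 1/16 = 129.375
Contribution of white-hulled: (131 − 129.375)² / 129.375 = 0.0204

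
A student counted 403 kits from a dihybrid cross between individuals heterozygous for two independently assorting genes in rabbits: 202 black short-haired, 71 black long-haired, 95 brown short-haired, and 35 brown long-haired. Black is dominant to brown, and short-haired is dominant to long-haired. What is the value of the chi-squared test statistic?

A dihybrid F₂ with independent assortment and complete dominance at both loci gives a 9:3:3:1 phenotypic ratio.
The 9:3:3:1 ratio has 16 parts, so with N = 403 the expected counts are:
  black short-haired: 403 × 9/16 = 226.6875
  black long-haired: 403 × 3/16 = 75.5625
  brown short-haired: 403 × 3/16 = 75.5625
  brown long-haired: 403 × 1/16 = 25.1875
χ² = Σ (O − E)² / E
  black short-haired: (202 − 226.6875)² / 226.6875 = 2.6886
  black long-haired: (71 − 75.5625)² / 75.5625 = 0.2755
  brown short-haired: (95 − 75.5625)² / 75.5625 = 5.0001
  brown long-haired: (35 − 25.1875)² / 25.1875 = 3.8227
χ² = 2.6886 + 0.2755 + 5.0001 + 3.8227 = 11.7869 ≈ 11.787

11.787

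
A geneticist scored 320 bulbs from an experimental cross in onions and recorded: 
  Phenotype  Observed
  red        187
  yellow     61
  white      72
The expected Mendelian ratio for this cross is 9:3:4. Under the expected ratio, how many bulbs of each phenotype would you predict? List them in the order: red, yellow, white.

180, 60, 80

Under the 9:3:4 hypothesis (Σ ratio = 16, N = 320):
  red: 320 × 9/16 = 180
  yellow: 320 × 3/16 = 60
  white: 320 × 4/16 = 80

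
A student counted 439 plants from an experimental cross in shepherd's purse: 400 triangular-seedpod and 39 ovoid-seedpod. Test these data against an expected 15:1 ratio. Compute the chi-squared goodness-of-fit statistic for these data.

Expected counts for N = 439 under a 15:1 ratio (total parts = 16):
  triangular-seedpod: 439 × 15/16 = 411.5625
  ovoid-seedpod: 439 × 1/16 = 27.4375
χ² = Σ (O − E)² / E
  triangular-seedpod: (400 − 411.5625)² / 411.5625 = 0.3248
  ovoid-seedpod: (39 − 27.4375)² / 27.4375 = 4.8726
χ² = 0.3248 + 4.8726 = 5.1974 ≈ 5.197

5.197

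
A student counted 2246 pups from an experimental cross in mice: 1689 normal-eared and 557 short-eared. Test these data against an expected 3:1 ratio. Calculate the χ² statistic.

0.048

Expected counts for N = 2246 under a 3:1 ratio (total parts = 4):
  normal-eared: 2246 × 3/4 = 1684.5
  short-eared: 2246 × 1/4 = 561.5
χ² = Σ (O − E)² / E
  normal-eared: (1689 − 1684.5)² / 1684.5 = 0.0120
  short-eared: (557 − 561.5)² / 561.5 = 0.0361
χ² = 0.0120 + 0.0361 = 0.0481 ≈ 0.048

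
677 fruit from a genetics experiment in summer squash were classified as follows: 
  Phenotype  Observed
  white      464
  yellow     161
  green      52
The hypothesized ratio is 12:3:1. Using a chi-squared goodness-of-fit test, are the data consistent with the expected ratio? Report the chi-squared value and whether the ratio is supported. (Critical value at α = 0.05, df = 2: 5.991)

15.128; not consistent

Under the 12:3:1 hypothesis (Σ ratio = 16, N = 677):
  white: 677 × 12/16 = 507.75
  yellow: 677 × 3/16 = 126.9375
  green: 677 × 1/16 = 42.3125
χ² = Σ (O − E)² / E
  white: (464 − 507.75)² / 507.75 = 3.7697
  yellow: (161 − 126.9375)² / 126.9375 = 9.1404
  green: (52 − 42.3125)² / 42.3125 = 2.2180
χ² = 3.7697 + 9.1404 + 2.2180 = 15.1281 ≈ 15.128
Degrees of freedom = 3 − 1 = 2; critical value at α = 0.05 is 5.991.
Since 15.128 > 5.991, we reject the null hypothesis — the data do not fit the 12:3:1 ratio.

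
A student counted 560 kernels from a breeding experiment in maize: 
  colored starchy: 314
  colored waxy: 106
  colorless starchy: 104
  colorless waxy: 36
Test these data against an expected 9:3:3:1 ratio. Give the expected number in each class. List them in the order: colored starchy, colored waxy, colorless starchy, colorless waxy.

The 9:3:3:1 ratio has 16 parts, so with N = 560 the expected counts are:
  colored starchy: 560 × 9/16 = 315
  colored waxy: 560 × 3/16 = 105
  colorless starchy: 560 × 3/16 = 105
  colorless waxy: 560 × 1/16 = 35

315, 105, 105, 35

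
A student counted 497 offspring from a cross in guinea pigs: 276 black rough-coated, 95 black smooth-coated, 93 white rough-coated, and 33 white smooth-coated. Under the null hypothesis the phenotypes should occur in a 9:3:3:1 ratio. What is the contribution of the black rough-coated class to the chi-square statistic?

0.045

Expected counts for N = 497 under a 9:3:3:1 ratio (total parts = 16):
  black rough-coated: 497 × 9/16 = 279.5625
  black smooth-coated: 497 × 3/16 = 93.1875
  white rough-coated: 497 × 3/16 = 93.1875
  white smooth-coated: 497 × 1/16 = 31.0625
Contribution of black rough-coated: (276 − 279.5625)² / 279.5625 = 0.0454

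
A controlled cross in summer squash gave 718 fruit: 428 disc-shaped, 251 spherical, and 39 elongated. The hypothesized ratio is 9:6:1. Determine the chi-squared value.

Total ratio parts = 16. Expected numbers out of 718:
  disc-shaped: 718 × 9/16 = 403.875
  spherical: 718 × 6/16 = 269.25
  elongated: 718 × 1/16 = 44.875
χ² = Σ (O − E)² / E
  disc-shaped: (428 − 403.875)² / 403.875 = 1.4411
  spherical: (251 − 269.25)² / 269.25 = 1.2370
  elongated: (39 − 44.875)² / 44.875 = 0.7692
χ² = 1.4411 + 1.2370 + 0.7692 = 3.4473 ≈ 3.447

3.447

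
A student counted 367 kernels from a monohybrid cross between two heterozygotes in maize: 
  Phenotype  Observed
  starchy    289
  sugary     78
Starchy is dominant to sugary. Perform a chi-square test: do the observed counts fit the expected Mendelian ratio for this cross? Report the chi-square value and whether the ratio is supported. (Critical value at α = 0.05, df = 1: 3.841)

For a monohybrid cross between heterozygotes with complete dominance, the expected phenotypic ratio is 3:1.
Under the 3:1 hypothesis (Σ ratio = 4, N = 367):
  starchy: 367 × 3/4 = 275.25
  sugary: 367 × 1/4 = 91.75
χ² = Σ (O − E)² / E
  starchy: (289 − 275.25)² / 275.25 = 0.6869
  sugary: (78 − 91.75)² / 91.75 = 2.0606
χ² = 0.6869 + 2.0606 = 2.7475 ≈ 2.748
Degrees of freedom = 2 − 1 = 1; critical value at α = 0.05 is 3.841.
Since 2.748 < 3.841, we fail to reject the null hypothesis — the data are consistent with the 3:1 ratio.

2.748; consistent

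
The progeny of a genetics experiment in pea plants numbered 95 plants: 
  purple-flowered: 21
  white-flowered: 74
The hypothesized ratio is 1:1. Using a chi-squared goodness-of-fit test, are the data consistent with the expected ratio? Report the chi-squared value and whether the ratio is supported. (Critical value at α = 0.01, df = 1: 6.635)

The 1:1 ratio has 2 parts, so with N = 95 the expected counts are:
  purple-flowered: 95 × 1/2 = 47.5
  white-flowered: 95 × 1/2 = 47.5
χ² = Σ (O − E)² / E
  purple-flowered: (21 − 47.5)² / 47.5 = 14.7842
  white-flowered: (74 − 47.5)² / 47.5 = 14.7842
χ² = 14.7842 + 14.7842 = 29.5684 ≈ 29.568
Degrees of freedom = 2 − 1 = 1; critical value at α = 0.01 is 6.635.
Since 29.568 > 6.635, we reject the null hypothesis — the data do not fit the 1:1 ratio.

29.568; not consistent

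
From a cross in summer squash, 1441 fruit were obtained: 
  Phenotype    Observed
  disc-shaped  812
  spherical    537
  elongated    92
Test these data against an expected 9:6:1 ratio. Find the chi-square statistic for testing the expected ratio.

0.065

Total ratio parts = 16. Expected numbers out of 1441:
  disc-shaped: 1441 × 9/16 = 810.5625
  spherical: 1441 × 6/16 = 540.375
  elongated: 1441 × 1/16 = 90.0625
χ² = Σ (O − E)² / E
  disc-shaped: (812 − 810.5625)² / 810.5625 = 0.0025
  spherical: (537 − 540.375)² / 540.375 = 0.0211
  elongated: (92 − 90.0625)² / 90.0625 = 0.0417
χ² = 0.0025 + 0.0211 + 0.0417 = 0.0653 ≈ 0.065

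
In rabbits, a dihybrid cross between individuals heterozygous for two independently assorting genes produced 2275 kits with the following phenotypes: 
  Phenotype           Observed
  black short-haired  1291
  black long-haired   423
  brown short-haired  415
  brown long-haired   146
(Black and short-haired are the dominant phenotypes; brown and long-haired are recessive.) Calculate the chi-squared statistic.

A dihybrid F₂ with independent assortment and complete dominance at both loci gives a 9:3:3:1 phenotypic ratio.
Total ratio parts = 16. Expected numbers out of 2275:
  black short-haired: 2275 × 9/16 = 1279.6875
  black long-haired: 2275 × 3/16 = 426.5625
  brown short-haired: 2275 × 3/16 = 426.5625
  brown long-haired: 2275 × 1/16 = 142.1875
χ² = Σ (O − E)² / E
  black short-haired: (1291 − 1279.6875)² / 1279.6875 = 0.1000
  black long-haired: (423 − 426.5625)² / 426.5625 = 0.0298
  brown short-haired: (415 − 426.5625)² / 426.5625 = 0.3134
  brown long-haired: (146 − 142.1875)² / 142.1875 = 0.1022
χ² = 0.1000 + 0.0298 + 0.3134 + 0.1022 = 0.5454 ≈ 0.545

0.545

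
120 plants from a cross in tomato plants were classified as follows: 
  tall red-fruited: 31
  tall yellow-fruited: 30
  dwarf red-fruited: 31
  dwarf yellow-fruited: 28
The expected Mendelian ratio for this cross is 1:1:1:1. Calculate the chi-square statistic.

Expected counts for N = 120 under a 1:1:1:1 ratio (total parts = 4):
  tall red-fruited: 120 × 1/4 = 30
  tall yellow-fruited: 120 × 1/4 = 30
  dwarf red-fruited: 120 × 1/4 = 30
  dwarf yellow-fruited: 120 × 1/4 = 30
χ² = Σ (O − E)² / E
  tall red-fruited: (31 − 30)² / 30 = 0.0333
  tall yellow-fruited: (30 − 30)² / 30 = 0.0000
  dwarf red-fruited: (31 − 30)² / 30 = 0.0333
  dwarf yellow-fruited: (28 − 30)² / 30 = 0.1333
χ² = 0.0333 + 0.0000 + 0.0333 + 0.1333 = 0.1999 ≈ 0.200

0.200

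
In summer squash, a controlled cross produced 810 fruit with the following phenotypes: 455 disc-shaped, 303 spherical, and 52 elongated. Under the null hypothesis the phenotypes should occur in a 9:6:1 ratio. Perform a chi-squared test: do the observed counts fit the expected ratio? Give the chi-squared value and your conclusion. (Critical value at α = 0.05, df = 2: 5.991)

Under the 9:6:1 hypothesis (Σ ratio = 16, N = 810):
  disc-shaped: 810 × 9/16 = 455.625
  spherical: 810 × 6/16 = 303.75
  elongated: 810 × 1/16 = 50.625
χ² = Σ (O − E)² / E
  disc-shaped: (455 − 455.625)² / 455.625 = 0.0009
  spherical: (303 − 303.75)² / 303.75 = 0.0019
  elongated: (52 − 50.625)² / 50.625 = 0.0373
χ² = 0.0009 + 0.0019 + 0.0373 = 0.0401 ≈ 0.040
Degrees of freedom = 3 − 1 = 2; critical value at α = 0.05 is 5.991.
Since 0.040 < 5.991, we fail to reject the null hypothesis — the data are consistent with the 9:6:1 ratio.

0.040; consistent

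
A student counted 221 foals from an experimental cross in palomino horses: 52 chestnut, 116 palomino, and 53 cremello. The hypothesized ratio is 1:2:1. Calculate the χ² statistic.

0.557

Expected counts for N = 221 under a 1:2:1 ratio (total parts = 4):
  chestnut: 221 × 1/4 = 55.25
  palomino: 221 × 2/4 = 110.5
  cremello: 221 × 1/4 = 55.25
χ² = Σ (O − E)² / E
  chestnut: (52 − 55.25)² / 55.25 = 0.1912
  palomino: (116 − 110.5)² / 110.5 = 0.2738
  cremello: (53 − 55.25)² / 55.25 = 0.0916
χ² = 0.1912 + 0.2738 + 0.0916 = 0.5566 ≈ 0.557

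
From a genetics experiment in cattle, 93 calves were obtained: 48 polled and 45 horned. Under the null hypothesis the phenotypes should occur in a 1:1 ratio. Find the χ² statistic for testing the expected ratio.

Total ratio parts = 2. Expected numbers out of 93:
  polled: 93 × 1/2 = 46.5
  horned: 93 × 1/2 = 46.5
χ² = Σ (O − E)² / E
  polled: (48 − 46.5)² / 46.5 = 0.0484
  horned: (45 − 46.5)² / 46.5 = 0.0484
χ² = 0.0484 + 0.0484 = 0.0968 ≈ 0.097

0.097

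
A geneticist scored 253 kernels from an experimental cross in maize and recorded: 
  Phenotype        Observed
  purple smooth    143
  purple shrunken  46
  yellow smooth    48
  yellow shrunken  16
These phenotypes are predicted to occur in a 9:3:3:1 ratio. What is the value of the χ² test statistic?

Total ratio parts = 16. Expected numbers out of 253:
  purple smooth: 253 × 9/16 = 142.3125
  purple shrunken: 253 × 3/16 = 47.4375
  yellow smooth: 253 × 3/16 = 47.4375
  yellow shrunken: 253 × 1/16 = 15.8125
χ² = Σ (O − E)² / E
  purple smooth: (143 − 142.3125)² / 142.3125 = 0.0033
  purple shrunken: (46 − 47.4375)² / 47.4375 = 0.0436
  yellow smooth: (48 − 47.4375)² / 47.4375 = 0.0067
  yellow shrunken: (16 − 15.8125)² / 15.8125 = 0.0022
χ² = 0.0033 + 0.0436 + 0.0067 + 0.0022 = 0.0558 ≈ 0.056

0.056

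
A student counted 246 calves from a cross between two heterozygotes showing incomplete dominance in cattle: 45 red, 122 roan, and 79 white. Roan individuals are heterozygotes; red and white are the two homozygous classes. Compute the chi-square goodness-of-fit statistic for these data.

With incomplete dominance, a heterozygote × heterozygote cross gives a 1:2:1 phenotypic ratio.
The 1:2:1 ratio has 4 parts, so with N = 246 the expected counts are:
  red: 246 × 1/4 = 61.5
  roan: 246 × 2/4 = 123
  white: 246 × 1/4 = 61.5
χ² = Σ (O − E)² / E
  red: (45 − 61.5)² / 61.5 = 4.4268
  roan: (122 − 123)² / 123 = 0.0081
  white: (79 − 61.5)² / 61.5 = 4.9797
χ² = 4.4268 + 0.0081 + 4.9797 = 9.4146 ≈ 9.415

9.415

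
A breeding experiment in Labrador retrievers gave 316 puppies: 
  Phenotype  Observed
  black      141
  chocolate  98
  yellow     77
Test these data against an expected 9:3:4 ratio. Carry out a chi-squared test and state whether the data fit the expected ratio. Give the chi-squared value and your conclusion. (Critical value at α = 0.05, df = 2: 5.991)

The 9:3:4 ratio has 16 parts, so with N = 316 the expected counts are:
  black: 316 × 9/16 = 177.75
  chocolate: 316 × 3/16 = 59.25
  yellow: 316 × 4/16 = 79
χ² = Σ (O − E)² / E
  black: (141 − 177.75)² / 177.75 = 7.5981
  chocolate: (98 − 59.25)² / 59.25 = 25.3428
  yellow: (77 − 79)² / 79 = 0.0506
χ² = 7.5981 + 25.3428 + 0.0506 = 32.9915 ≈ 32.992
Degrees of freedom = 3 − 1 = 2; critical value at α = 0.05 is 5.991.
Since 32.992 > 5.991, we reject the null hypothesis — the data do not fit the 9:3:4 ratio.

32.992; not consistent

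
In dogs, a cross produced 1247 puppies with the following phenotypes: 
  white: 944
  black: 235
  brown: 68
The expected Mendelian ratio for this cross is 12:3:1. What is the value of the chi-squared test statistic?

Total ratio parts = 16. Expected numbers out of 1247:
  white: 1247 × 12/16 = 935.25
  black: 1247 × 3/16 = 233.8125
  brown: 1247 × 1/16 = 77.9375
χ² = Σ (O − E)² / E
  white: (944 − 935.25)² / 935.25 = 0.0819
  black: (235 − 233.8125)² / 233.8125 = 0.0060
  brown: (68 − 77.9375)² / 77.9375 = 1.2671
χ² = 0.0819 + 0.0060 + 1.2671 = 1.355

1.355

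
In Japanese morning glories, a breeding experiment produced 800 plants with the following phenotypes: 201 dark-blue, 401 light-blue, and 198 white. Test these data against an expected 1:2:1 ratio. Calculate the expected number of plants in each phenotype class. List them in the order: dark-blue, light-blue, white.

Expected counts for N = 800 under a 1:2:1 ratio (total parts = 4):
  dark-blue: 800 × 1/4 = 200
  light-blue: 800 × 2/4 = 400
  white: 800 × 1/4 = 200

200, 400, 200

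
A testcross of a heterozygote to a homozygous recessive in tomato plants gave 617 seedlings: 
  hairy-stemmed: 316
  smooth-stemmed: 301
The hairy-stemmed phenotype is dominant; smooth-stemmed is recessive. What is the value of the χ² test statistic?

0.365

A testcross of a heterozygote (Aa × aa) gives a 1:1 phenotypic ratio.
Expected counts for N = 617 under a 1:1 ratio (total parts = 2):
  hairy-stemmed: 617 × 1/2 = 308.5
  smooth-stemmed: 617 × 1/2 = 308.5
χ² = Σ (O − E)² / E
  hairy-stemmed: (316 − 308.5)² / 308.5 = 0.1823
  smooth-stemmed: (301 − 308.5)² / 308.5 = 0.1823
χ² = 0.1823 + 0.1823 = 0.3646 ≈ 0.365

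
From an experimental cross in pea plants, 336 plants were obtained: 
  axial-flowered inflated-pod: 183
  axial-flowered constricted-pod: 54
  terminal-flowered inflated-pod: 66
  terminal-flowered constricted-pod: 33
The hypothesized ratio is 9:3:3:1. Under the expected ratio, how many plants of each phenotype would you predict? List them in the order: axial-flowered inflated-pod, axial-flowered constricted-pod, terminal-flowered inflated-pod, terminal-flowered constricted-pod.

189, 63, 63, 21

Under the 9:3:3:1 hypothesis (Σ ratio = 16, N = 336):
  axial-flowered inflated-pod: 336 × 9/16 = 189
  axial-flowered constricted-pod: 336 × 3/16 = 63
  terminal-flowered inflated-pod: 336 × 3/16 = 63
  terminal-flowered constricted-pod: 336 × 1/16 = 21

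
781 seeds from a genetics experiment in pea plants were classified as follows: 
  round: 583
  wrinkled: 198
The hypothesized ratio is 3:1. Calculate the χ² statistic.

0.052

Expected counts for N = 781 under a 3:1 ratio (total parts = 4):
  round: 781 × 3/4 = 585.75
  wrinkled: 781 × 1/4 = 195.25
χ² = Σ (O − E)² / E
  round: (583 − 585.75)² / 585.75 = 0.0129
  wrinkled: (198 − 195.25)² / 195.25 = 0.0387
χ² = 0.0129 + 0.0387 = 0.0516 ≈ 0.052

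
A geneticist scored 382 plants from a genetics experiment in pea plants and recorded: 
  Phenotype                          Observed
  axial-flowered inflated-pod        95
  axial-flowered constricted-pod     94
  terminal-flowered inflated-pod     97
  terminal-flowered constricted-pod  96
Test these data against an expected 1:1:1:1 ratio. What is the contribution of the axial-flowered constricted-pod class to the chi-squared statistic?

0.024

Expected counts for N = 382 under a 1:1:1:1 ratio (total parts = 4):
  axial-flowered inflated-pod: 382 × 1/4 = 95.5
  axial-flowered constricted-pod: 382 × 1/4 = 95.5
  terminal-flowered inflated-pod: 382 × 1/4 = 95.5
  terminal-flowered constricted-pod: 382 × 1/4 = 95.5
Contribution of axial-flowered constricted-pod: (94 − 95.5)² / 95.5 = 0.0236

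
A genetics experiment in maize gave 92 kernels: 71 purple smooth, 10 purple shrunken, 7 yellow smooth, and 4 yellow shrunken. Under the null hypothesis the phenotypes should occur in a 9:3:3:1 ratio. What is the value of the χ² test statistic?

16.831

Under the 9:3:3:1 hypothesis (Σ ratio = 16, N = 92):
  purple smooth: 92 × 9/16 = 51.75
  purple shrunken: 92 × 3/16 = 17.25
  yellow smooth: 92 × 3/16 = 17.25
  yellow shrunken: 92 × 1/16 = 5.75
χ² = Σ (O − E)² / E
  purple smooth: (71 − 51.75)² / 51.75 = 7.1606
  purple shrunken: (10 − 17.25)² / 17.25 = 3.0471
  yellow smooth: (7 − 17.25)² / 17.25 = 6.0906
  yellow shrunken: (4 − 5.75)² / 5.75 = 0.5326
χ² = 7.1606 + 3.0471 + 6.0906 + 0.5326 = 16.8309 ≈ 16.831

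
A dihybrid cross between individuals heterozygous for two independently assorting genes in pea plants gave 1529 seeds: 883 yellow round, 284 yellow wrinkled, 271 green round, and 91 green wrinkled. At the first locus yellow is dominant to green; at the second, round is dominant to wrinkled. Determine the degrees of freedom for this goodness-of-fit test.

3

A dihybrid F₂ with independent assortment and complete dominance at both loci gives a 9:3:3:1 phenotypic ratio.
A goodness-of-fit test with 4 phenotype classes has df = 4 − 1 = 3.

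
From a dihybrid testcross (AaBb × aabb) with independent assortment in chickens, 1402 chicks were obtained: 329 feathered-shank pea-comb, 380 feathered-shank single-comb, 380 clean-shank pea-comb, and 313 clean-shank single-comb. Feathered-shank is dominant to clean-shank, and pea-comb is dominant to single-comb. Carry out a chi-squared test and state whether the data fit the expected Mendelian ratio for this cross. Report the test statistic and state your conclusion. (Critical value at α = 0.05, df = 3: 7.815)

10.297; not consistent

A dihybrid testcross with independent assortment gives a 1:1:1:1 ratio.
Total ratio parts = 4. Expected numbers out of 1402:
  feathered-shank pea-comb: 1402 × 1/4 = 350.5
  feathered-shank single-comb: 1402 × 1/4 = 350.5
  clean-shank pea-comb: 1402 × 1/4 = 350.5
  clean-shank single-comb: 1402 × 1/4 = 350.5
χ² = Σ (O − E)² / E
  feathered-shank pea-comb: (329 − 350.5)² / 350.5 = 1.3188
  feathered-shank single-comb: (380 − 350.5)² / 350.5 = 2.4829
  clean-shank pea-comb: (380 − 350.5)² / 350.5 = 2.4829
  clean-shank single-comb: (313 − 350.5)² / 350.5 = 4.0121
χ² = 1.3188 + 2.4829 + 2.4829 + 4.0121 = 10.2967 ≈ 10.297
Degrees of freedom = 4 − 1 = 3; critical value at α = 0.05 is 7.815.
Since 10.297 > 7.815, we reject the null hypothesis — the data do not fit the 1:1:1:1 ratio.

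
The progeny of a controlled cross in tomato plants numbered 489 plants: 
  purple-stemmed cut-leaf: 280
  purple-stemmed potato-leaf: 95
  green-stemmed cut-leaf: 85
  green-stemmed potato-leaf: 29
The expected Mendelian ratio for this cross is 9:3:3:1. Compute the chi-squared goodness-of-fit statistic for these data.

0.776

The 9:3:3:1 ratio has 16 parts, so with N = 489 the expected counts are:
  purple-stemmed cut-leaf: 489 × 9/16 = 275.0625
  purple-stemmed potato-leaf: 489 × 3/16 = 91.6875
  green-stemmed cut-leaf: 489 × 3/16 = 91.6875
  green-stemmed potato-leaf: 489 × 1/16 = 30.5625
χ² = Σ (O − E)² / E
  purple-stemmed cut-leaf: (280 − 275.0625)² / 275.0625 = 0.0886
  purple-stemmed potato-leaf: (95 − 91.6875)² / 91.6875 = 0.1197
  green-stemmed cut-leaf: (85 − 91.6875)² / 91.6875 = 0.4878
  green-stemmed potato-leaf: (29 − 30.5625)² / 30.5625 = 0.0799
χ² = 0.0886 + 0.1197 + 0.4878 + 0.0799 = 0.776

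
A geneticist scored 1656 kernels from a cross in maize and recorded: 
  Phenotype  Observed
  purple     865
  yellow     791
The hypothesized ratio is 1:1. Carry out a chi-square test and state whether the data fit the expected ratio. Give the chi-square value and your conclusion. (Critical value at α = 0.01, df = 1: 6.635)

The 1:1 ratio has 2 parts, so with N = 1656 the expected counts are:
  purple: 1656 × 1/2 = 828
  yellow: 1656 × 1/2 = 828
χ² = Σ (O − E)² / E
  purple: (865 − 828)² / 828 = 1.6534
  yellow: (791 − 828)² / 828 = 1.6534
χ² = 1.6534 + 1.6534 = 3.3068 ≈ 3.307
Degrees of freedom = 2 − 1 = 1; critical value at α = 0.01 is 6.635.
Since 3.307 < 6.635, we fail to reject the null hypothesis — the data are consistent with the 1:1 ratio.

3.307; consistent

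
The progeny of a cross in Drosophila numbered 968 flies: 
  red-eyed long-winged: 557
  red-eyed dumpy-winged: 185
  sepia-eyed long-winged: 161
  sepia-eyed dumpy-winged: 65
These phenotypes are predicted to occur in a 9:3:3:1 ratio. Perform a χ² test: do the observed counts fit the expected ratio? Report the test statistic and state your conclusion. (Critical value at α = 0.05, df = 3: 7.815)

Expected counts for N = 968 under a 9:3:3:1 ratio (total parts = 16):
  red-eyed long-winged: 968 × 9/16 = 544.5
  red-eyed dumpy-winged: 968 × 3/16 = 181.5
  sepia-eyed long-winged: 968 × 3/16 = 181.5
  sepia-eyed dumpy-winged: 968 × 1/16 = 60.5
χ² = Σ (O − E)² / E
  red-eyed long-winged: (557 − 544.5)² / 544.5 = 0.2870
  red-eyed dumpy-winged: (185 − 181.5)² / 181.5 = 0.0675
  sepia-eyed long-winged: (161 − 181.5)² / 181.5 = 2.3154
  sepia-eyed dumpy-winged: (65 − 60.5)² / 60.5 = 0.3347
χ² = 0.2870 + 0.0675 + 2.3154 + 0.3347 = 3.0046 ≈ 3.005
Degrees of freedom = 4 − 1 = 3; critical value at α = 0.05 is 7.815.
Since 3.005 < 7.815, we fail to reject the null hypothesis — the data are consistent with the 9:3:3:1 ratio.

3.005; consistent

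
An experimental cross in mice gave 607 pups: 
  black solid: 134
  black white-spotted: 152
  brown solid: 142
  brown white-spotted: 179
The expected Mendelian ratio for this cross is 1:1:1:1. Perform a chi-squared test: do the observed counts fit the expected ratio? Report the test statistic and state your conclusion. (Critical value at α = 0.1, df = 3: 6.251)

7.596; not consistent

Total ratio parts = 4. Expected numbers out of 607:
  black solid: 607 × 1/4 = 151.75
  black white-spotted: 607 × 1/4 = 151.75
  brown solid: 607 × 1/4 = 151.75
  brown white-spotted: 607 × 1/4 = 151.75
χ² = Σ (O − E)² / E
  black solid: (134 − 151.75)² / 151.75 = 2.0762
  black white-spotted: (152 − 151.75)² / 151.75 = 0.0004
  brown solid: (142 − 151.75)² / 151.75 = 0.6264
  brown white-spotted: (179 − 151.75)² / 151.75 = 4.8933
χ² = 2.0762 + 0.0004 + 0.6264 + 4.8933 = 7.5963 ≈ 7.596
Degrees of freedom = 4 − 1 = 3; critical value at α = 0.1 is 6.251.
Since 7.596 > 6.251, we reject the null hypothesis — the data do not fit the 1:1:1:1 ratio.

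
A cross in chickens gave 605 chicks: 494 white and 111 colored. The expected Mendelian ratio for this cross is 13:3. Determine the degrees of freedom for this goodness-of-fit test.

1

A goodness-of-fit test with 2 phenotype classes has df = 2 − 1 = 1.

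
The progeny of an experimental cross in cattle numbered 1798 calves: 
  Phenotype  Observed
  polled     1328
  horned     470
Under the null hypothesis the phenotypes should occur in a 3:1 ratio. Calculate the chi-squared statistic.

Total ratio parts = 4. Expected numbers out of 1798:
  polled: 1798 × 3/4 = 1348.5
  horned: 1798 × 1/4 = 449.5
χ² = Σ (O − E)² / E
  polled: (1328 − 1348.5)² / 1348.5 = 0.3116
  horned: (470 − 449.5)² / 449.5 = 0.9349
χ² = 0.3116 + 0.9349 = 1.2465 ≈ 1.247

1.247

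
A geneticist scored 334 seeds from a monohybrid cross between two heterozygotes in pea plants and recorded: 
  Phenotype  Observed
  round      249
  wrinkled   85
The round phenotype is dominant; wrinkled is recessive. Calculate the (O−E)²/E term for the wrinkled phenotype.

For a monohybrid cross between heterozygotes with complete dominance, the expected phenotypic ratio is 3:1.
Under the 3:1 hypothesis (Σ ratio = 4, N = 334):
  round: 334 × 3/4 = 250.5
  wrinkled: 334 × 1/4 = 83.5
Contribution of wrinkled: (85 − 83.5)² / 83.5 = 0.0269

0.027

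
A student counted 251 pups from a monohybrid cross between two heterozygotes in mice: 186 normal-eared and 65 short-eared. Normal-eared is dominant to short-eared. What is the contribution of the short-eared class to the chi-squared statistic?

For a monohybrid cross between heterozygotes with complete dominance, the expected phenotypic ratio is 3:1.
The 3:1 ratio has 4 parts, so with N = 251 the expected counts are:
  normal-eared: 251 × 3/4 = 188.25
  short-eared: 251 × 1/4 = 62.75
Contribution of short-eared: (65 − 62.75)² / 62.75 = 0.0807

0.081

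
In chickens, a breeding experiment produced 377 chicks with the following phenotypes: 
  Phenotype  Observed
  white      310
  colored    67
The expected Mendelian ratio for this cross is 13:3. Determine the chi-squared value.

The 13:3 ratio has 16 parts, so with N = 377 the expected counts are:
  white: 377 × 13/16 = 306.3125
  colored: 377 × 3/16 = 70.6875
χ² = Σ (O − E)² / E
  white: (310 − 306.3125)² / 306.3125 = 0.0444
  colored: (67 − 70.6875)² / 70.6875 = 0.1924
χ² = 0.0444 + 0.1924 = 0.2368 ≈ 0.237

0.237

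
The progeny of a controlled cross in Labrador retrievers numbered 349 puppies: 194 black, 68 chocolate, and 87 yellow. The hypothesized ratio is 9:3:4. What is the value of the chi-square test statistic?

Under the 9:3:4 hypothesis (Σ ratio = 16, N = 349):
  black: 349 × 9/16 = 196.3125
  chocolate: 349 × 3/16 = 65.4375
  yellow: 349 × 4/16 = 87.25
χ² = Σ (O − E)² / E
  black: (194 − 196.3125)² / 196.3125 = 0.0272
  chocolate: (68 − 65.4375)² / 65.4375 = 0.1003
  yellow: (87 − 87.25)² / 87.25 = 0.0007
χ² = 0.0272 + 0.1003 + 0.0007 = 0.1282 ≈ 0.128

0.128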